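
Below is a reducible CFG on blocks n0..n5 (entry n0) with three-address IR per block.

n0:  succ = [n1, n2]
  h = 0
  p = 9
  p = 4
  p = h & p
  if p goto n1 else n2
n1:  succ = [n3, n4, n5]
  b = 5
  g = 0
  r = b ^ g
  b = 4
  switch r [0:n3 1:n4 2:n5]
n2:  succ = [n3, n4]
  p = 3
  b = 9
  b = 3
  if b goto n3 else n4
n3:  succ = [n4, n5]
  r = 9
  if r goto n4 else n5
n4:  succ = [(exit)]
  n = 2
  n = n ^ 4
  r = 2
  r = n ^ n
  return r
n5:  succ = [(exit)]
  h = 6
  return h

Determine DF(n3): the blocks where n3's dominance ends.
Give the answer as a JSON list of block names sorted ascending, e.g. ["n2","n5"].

Answer: ["n4", "n5"]

Analysis:
idom tree: n1←n0 n2←n0 n3←n0 n4←n0 n5←n0
Join-block Dom:
  n3: preds {n1,n2}: {n0,n1} ∩ {n0,n2} = {n0}; idom=n0
  n4: preds {n1,n2,n3}: {n0,n1} ∩ {n0,n2} ∩ {n0,n3} = {n0}; idom=n0
  n5: preds {n1,n3}: {n0,n1} ∩ {n0,n3} = {n0}; idom=n0

DF walk-up:
  n3←n1: walk n1 to n0
  n3←n2: walk n2 to n0
  n4←n1: walk n1 to n0
  n4←n2: walk n2 to n0
  n4←n3: walk n3 to n0
  n5←n1: walk n1 to n0
  n5←n3: walk n3 to n0
  DF(n0)=∅
  DF(n1)={n3,n4,n5}
  DF(n2)={n3,n4}
  DF(n3)={n4,n5}
  DF(n4)=∅
  DF(n5)=∅

DF(n3) = ["n4", "n5"]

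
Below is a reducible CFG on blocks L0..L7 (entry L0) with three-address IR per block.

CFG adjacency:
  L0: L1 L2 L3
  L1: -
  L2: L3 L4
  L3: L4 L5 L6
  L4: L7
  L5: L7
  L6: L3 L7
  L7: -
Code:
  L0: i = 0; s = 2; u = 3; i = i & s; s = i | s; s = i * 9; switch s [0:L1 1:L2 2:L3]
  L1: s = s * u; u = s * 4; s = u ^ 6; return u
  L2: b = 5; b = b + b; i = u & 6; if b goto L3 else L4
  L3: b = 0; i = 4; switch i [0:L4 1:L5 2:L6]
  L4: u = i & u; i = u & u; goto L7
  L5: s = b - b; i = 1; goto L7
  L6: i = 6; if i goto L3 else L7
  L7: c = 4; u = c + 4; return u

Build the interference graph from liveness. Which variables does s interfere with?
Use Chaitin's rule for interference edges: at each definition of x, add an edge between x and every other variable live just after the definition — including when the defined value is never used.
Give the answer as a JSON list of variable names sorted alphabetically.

Answer: ["i", "u"]

Derivation:
def/use:
  L0 def {i,s,u} use ∅
  L1 def {s,u} use {s,u}
  L2 def {b,i} use {u}
  L3 def {b,i} use ∅
  L4 def {i,u} use {i,u}
  L5 def {i,s} use {b}
  L6 def {i} use ∅
  L7 def {c,u} use ∅

Liveness:
  L0 li=∅ lo={s,u}
  L1 li={s,u} lo=∅
  L2 li={u} lo={i,u}
  L3 li={u} lo={b,i,u}
  L4 li={i,u} lo=∅
  L5 li={b} lo=∅
  L6 li={u} lo={u}
  L7 li=∅ lo=∅

Interference:
  b↔{i,u}
  c↔∅
  i↔{b,s,u}
  s↔{i,u}
  u↔{b,i,s}

N(s) = ["i", "u"]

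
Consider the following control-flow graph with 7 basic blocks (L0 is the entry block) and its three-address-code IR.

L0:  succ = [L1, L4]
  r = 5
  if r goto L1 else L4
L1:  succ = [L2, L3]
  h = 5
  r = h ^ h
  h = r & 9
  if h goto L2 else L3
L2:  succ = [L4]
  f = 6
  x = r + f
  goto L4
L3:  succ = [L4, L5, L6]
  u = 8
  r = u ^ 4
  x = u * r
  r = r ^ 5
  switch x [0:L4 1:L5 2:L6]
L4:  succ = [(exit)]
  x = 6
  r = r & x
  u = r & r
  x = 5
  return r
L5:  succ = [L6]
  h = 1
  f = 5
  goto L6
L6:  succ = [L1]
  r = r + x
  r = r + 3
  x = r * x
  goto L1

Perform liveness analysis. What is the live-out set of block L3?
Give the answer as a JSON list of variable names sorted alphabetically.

Per-block:
  L0: {r} / ∅
  L1: {h,r} / ∅
  L2: {f,x} / {r}
  L3: {r,u,x} / ∅
  L4: {r,u,x} / {r}
  L5: {f,h} / ∅
  L6: {r,x} / {r,x}

Backward fixpoint:
  live L0: ∅→{r}
  live L1: ∅→{r}
  live L2: {r}→{r}
  live L3: ∅→{r,x}
  live L4: {r}→∅
  live L5: {r,x}→{r,x}
  live L6: {r,x}→∅

live-out(L3) = ["r", "x"]

Answer: ["r", "x"]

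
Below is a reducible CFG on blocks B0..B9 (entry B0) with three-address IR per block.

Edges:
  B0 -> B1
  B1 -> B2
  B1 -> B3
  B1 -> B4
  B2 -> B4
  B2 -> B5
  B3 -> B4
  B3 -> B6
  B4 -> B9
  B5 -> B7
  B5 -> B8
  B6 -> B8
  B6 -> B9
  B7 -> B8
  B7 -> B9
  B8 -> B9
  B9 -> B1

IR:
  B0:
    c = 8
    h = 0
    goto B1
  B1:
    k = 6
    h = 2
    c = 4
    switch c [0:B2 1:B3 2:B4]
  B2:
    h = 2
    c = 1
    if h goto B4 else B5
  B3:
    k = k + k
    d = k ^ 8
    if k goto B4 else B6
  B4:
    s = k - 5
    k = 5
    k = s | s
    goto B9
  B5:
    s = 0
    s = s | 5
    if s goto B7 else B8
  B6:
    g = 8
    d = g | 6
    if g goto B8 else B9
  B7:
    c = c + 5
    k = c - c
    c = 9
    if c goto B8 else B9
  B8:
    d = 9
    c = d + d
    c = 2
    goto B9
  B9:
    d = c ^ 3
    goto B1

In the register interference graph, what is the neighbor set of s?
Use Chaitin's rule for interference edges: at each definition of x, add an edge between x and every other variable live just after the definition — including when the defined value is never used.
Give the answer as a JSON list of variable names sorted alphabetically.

Block summaries:
  B0: def={c,h} ue=∅
  B1: def={c,h,k} ue=∅
  B2: def={c,h} ue=∅
  B3: def={d,k} ue={k}
  B4: def={k,s} ue={k}
  B5: def={s} ue=∅
  B6: def={d,g} ue=∅
  B7: def={c,k} ue={c}
  B8: def={c,d} ue=∅
  B9: def={d} ue={c}

Backward fixpoint:
  live B0: ∅→∅
  live B1: ∅→{c,k}
  live B2: {k}→{c,k}
  live B3: {c,k}→{c,k}
  live B4: {c,k}→{c}
  live B5: {c}→{c}
  live B6: {c}→{c}
  live B7: {c}→{c}
  live B8: ∅→{c}
  live B9: {c}→∅

Interfere edges:
  c — {d,g,h,k,s}
  d — {c,g,k}
  g — {c,d}
  h — {c,k}
  k — {c,d,h,s}
  s — {c,k}

N(s) = ["c", "k"]

Answer: ["c", "k"]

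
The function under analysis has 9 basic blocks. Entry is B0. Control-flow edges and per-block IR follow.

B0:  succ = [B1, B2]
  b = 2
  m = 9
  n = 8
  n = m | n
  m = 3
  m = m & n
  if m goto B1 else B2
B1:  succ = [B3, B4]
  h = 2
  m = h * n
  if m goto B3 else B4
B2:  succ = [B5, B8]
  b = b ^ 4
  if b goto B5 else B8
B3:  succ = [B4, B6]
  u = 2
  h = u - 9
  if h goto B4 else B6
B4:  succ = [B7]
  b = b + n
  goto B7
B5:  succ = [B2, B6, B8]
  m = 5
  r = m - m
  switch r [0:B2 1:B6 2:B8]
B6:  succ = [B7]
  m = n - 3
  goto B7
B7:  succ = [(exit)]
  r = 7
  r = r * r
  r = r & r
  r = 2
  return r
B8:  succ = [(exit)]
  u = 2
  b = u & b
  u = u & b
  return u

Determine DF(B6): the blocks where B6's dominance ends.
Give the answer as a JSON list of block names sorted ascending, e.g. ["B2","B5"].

idom tree: B1←B0 B2←B0 B3←B1 B4←B1 B5←B2 B6←B0 B7←B0 B8←B2
Dom∩ at merges:
  B2: preds {B0,B5}: {B0} ∩ {B0,B2,B5} = {B0}; idom=B0
  B4: preds {B1,B3}: {B0,B1} ∩ {B0,B1,B3} = {B0,B1}; idom=B1
  B6: preds {B3,B5}: {B0,B1,B3} ∩ {B0,B2,B5} = {B0}; idom=B0
  B7: preds {B4,B6}: {B0,B1,B4} ∩ {B0,B6} = {B0}; idom=B0
  B8: preds {B2,B5}: {B0,B2} ∩ {B0,B2,B5} = {B0,B2}; idom=B2

Frontier:
  B2←B0: walk · to B0
  B2←B5: walk B5→B2 to B0
  B4←B1: walk · to B1
  B4←B3: walk B3 to B1
  B6←B3: walk B3→B1 to B0
  B6←B5: walk B5→B2 to B0
  B7←B4: walk B4→B1 to B0
  B7←B6: walk B6 to B0
  B8←B2: walk · to B2
  B8←B5: walk B5 to B2
  B0 → ∅
  B1 → {B6,B7}
  B2 → {B2,B6}
  B3 → {B4,B6}
  B4 → {B7}
  B5 → {B2,B6,B8}
  B6 → {B7}
  B7 → ∅
  B8 → ∅

DF(B6) = ["B7"]

Answer: ["B7"]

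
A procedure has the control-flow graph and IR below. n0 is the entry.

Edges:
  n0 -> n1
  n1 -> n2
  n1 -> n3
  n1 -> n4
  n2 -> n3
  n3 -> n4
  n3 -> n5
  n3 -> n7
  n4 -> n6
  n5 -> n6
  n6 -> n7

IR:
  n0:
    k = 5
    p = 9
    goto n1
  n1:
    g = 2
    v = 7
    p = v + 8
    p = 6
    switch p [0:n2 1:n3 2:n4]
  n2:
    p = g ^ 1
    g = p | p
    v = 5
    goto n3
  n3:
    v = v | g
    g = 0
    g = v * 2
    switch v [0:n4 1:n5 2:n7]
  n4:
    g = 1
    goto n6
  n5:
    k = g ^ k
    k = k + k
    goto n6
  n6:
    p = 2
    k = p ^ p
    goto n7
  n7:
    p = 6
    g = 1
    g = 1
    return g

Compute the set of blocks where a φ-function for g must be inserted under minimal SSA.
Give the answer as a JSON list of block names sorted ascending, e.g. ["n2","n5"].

Answer: ["n3", "n4", "n6", "n7"]

Analysis:
idom tree: n1←n0 n2←n1 n3←n1 n4←n1 n5←n3 n6←n1 n7←n1
Dom at joins:
  n3: preds {n1,n2}: {n0,n1} ∩ {n0,n1,n2} = {n0,n1}; idom=n1
  n4: preds {n1,n3}: {n0,n1} ∩ {n0,n1,n3} = {n0,n1}; idom=n1
  n6: preds {n4,n5}: {n0,n1,n4} ∩ {n0,n1,n3,n5} = {n0,n1}; idom=n1
  n7: preds {n3,n6}: {n0,n1,n3} ∩ {n0,n1,n6} = {n0,n1}; idom=n1

Frontier:
  n3←n1: walk · to n1
  n3←n2: walk n2 to n1
  n4←n1: walk · to n1
  n4←n3: walk n3 to n1
  n6←n4: walk n4 to n1
  n6←n5: walk n5→n3 to n1
  n7←n3: walk n3 to n1
  n7←n6: walk n6 to n1
  DF(n0)=∅
  DF(n1)=∅
  DF(n2)={n3}
  DF(n3)={n4,n6,n7}
  DF(n4)={n6}
  DF(n5)={n6}
  DF(n6)={n7}
  DF(n7)=∅

φ for g: defs {n1,n2,n3,n4,n7}
  DF⁺ = {n3,n4,n6,n7}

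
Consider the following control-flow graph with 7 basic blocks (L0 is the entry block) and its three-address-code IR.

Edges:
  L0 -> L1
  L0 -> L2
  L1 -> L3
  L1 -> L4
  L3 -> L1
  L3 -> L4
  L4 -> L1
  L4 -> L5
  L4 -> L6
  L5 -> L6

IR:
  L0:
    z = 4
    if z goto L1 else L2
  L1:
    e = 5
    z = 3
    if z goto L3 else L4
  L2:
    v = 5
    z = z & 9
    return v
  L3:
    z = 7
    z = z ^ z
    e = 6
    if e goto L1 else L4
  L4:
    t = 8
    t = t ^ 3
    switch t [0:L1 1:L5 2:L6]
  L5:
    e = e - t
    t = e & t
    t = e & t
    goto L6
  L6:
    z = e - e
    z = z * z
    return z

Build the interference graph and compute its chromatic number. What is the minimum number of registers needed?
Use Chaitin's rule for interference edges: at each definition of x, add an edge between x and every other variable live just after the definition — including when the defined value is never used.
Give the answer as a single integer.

Answer: 2

Derivation:
Per-block:
  L0 def {z} use ∅
  L1 def {e,z} use ∅
  L2 def {v,z} use {z}
  L3 def {e,z} use ∅
  L4 def {t} use ∅
  L5 def {e,t} use {e,t}
  L6 def {z} use {e}

Live sets:
  L0 li=∅ lo={z}
  L1 li=∅ lo={e}
  L2 li={z} lo=∅
  L3 li=∅ lo={e}
  L4 li={e} lo={e,t}
  L5 li={e,t} lo={e}
  L6 li={e} lo=∅

Interference:
  e: {t,z}
  t: {e}
  v: {z}
  z: {e,v}

Colouring:
  lower bound: {e,t} mutually conflict ⇒ χ ≥ 2
  2-colouring: R0={e,v}  R1={t,z}
  χ = 2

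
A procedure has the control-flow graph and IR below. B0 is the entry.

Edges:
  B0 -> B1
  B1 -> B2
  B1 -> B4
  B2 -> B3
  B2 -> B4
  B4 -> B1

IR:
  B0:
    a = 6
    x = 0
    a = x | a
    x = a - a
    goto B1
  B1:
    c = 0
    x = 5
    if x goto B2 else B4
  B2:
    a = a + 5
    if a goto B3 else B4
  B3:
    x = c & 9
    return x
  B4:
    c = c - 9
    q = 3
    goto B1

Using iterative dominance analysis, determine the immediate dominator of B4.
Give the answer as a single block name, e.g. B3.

idom tree: B1←B0 B2←B1 B3←B2 B4←B1
Dom∩ at merges:
  B1: preds {B0,B4}: {B0} ∩ {B0,B1,B4} = {B0}; idom=B0
  B4: preds {B1,B2}: {B0,B1} ∩ {B0,B1,B2} = {B0,B1}; idom=B1

idom(B4) = B1

Answer: B1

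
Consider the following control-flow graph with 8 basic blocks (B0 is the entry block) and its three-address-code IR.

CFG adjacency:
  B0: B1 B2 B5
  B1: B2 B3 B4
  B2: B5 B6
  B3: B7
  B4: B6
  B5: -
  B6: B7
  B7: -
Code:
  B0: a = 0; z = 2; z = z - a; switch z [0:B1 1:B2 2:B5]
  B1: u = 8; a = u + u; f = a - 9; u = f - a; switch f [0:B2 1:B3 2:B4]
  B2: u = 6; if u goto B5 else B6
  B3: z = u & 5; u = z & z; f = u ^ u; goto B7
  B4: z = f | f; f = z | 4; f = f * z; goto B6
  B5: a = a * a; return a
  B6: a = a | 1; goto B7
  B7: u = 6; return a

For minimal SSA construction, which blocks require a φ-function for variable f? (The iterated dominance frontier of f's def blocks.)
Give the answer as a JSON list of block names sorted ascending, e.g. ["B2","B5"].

idom tree: B1←B0 B2←B0 B3←B1 B4←B1 B5←B0 B6←B0 B7←B0
Dom∩ at merges:
  B2: preds {B0,B1}: {B0} ∩ {B0,B1} = {B0}; idom=B0
  B5: preds {B0,B2}: {B0} ∩ {B0,B2} = {B0}; idom=B0
  B6: preds {B2,B4}: {B0,B2} ∩ {B0,B1,B4} = {B0}; idom=B0
  B7: preds {B3,B6}: {B0,B1,B3} ∩ {B0,B6} = {B0}; idom=B0

Frontier:
  join B2 pred B0: · stop@B0
  join B2 pred B1: B1 stop@B0
  join B5 pred B0: · stop@B0
  join B5 pred B2: B2 stop@B0
  join B6 pred B2: B2 stop@B0
  join B6 pred B4: B4→B1 stop@B0
  join B7 pred B3: B3→B1 stop@B0
  join B7 pred B6: B6 stop@B0
  B0 → ∅
  B1 → {B2,B6,B7}
  B2 → {B5,B6}
  B3 → {B7}
  B4 → {B6}
  B5 → ∅
  B6 → {B7}
  B7 → ∅

φ for f: defs {B1,B3,B4}
  DF⁺ = {B2,B5,B6,B7}

Answer: ["B2", "B5", "B6", "B7"]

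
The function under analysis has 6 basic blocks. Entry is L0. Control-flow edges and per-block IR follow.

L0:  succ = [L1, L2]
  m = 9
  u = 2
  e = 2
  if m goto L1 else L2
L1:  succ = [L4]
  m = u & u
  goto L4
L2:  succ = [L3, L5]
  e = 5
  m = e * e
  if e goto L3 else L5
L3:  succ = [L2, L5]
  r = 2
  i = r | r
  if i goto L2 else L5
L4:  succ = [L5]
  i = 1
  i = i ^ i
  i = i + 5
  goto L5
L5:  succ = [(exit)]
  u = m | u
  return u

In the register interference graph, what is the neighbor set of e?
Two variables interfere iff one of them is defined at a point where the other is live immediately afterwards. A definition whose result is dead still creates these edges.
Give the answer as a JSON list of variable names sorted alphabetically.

Answer: ["m", "u"]

Analysis:
Per-block:
  L0: {e,m,u} / ∅
  L1: {m} / {u}
  L2: {e,m} / ∅
  L3: {i,r} / ∅
  L4: {i} / ∅
  L5: {u} / {m,u}

Live sets:
  live L0: ∅→{u}
  live L1: {u}→{m,u}
  live L2: {u}→{m,u}
  live L3: {m,u}→{m,u}
  live L4: {m,u}→{m,u}
  live L5: {m,u}→∅

Interference:
  e: {m,u}
  i: {m,u}
  m: {e,i,r,u}
  r: {m,u}
  u: {e,i,m,r}

N(e) = ["m", "u"]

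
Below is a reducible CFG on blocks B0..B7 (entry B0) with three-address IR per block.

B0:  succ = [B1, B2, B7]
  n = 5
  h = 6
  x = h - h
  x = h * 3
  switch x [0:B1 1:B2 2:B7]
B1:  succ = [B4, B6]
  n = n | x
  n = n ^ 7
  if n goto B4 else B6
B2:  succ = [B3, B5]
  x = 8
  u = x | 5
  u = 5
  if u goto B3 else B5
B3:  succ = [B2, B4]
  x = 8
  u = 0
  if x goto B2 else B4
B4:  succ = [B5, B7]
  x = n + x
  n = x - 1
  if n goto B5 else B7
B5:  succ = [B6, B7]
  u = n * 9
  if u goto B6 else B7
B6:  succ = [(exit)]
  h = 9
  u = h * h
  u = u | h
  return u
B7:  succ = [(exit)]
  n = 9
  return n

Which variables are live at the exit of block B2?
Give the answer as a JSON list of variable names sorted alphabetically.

Answer: ["n"]

Working:
Per-block:
  B0 def {h,n,x} use ∅
  B1 def {n} use {n,x}
  B2 def {u,x} use ∅
  B3 def {u,x} use ∅
  B4 def {n,x} use {n,x}
  B5 def {u} use {n}
  B6 def {h,u} use ∅
  B7 def {n} use ∅

Backward fixpoint:
  live B0: ∅→{n,x}
  live B1: {n,x}→{n,x}
  live B2: {n}→{n}
  live B3: {n}→{n,x}
  live B4: {n,x}→{n}
  live B5: {n}→∅
  live B6: ∅→∅
  live B7: ∅→∅

live-out(B2) = ["n"]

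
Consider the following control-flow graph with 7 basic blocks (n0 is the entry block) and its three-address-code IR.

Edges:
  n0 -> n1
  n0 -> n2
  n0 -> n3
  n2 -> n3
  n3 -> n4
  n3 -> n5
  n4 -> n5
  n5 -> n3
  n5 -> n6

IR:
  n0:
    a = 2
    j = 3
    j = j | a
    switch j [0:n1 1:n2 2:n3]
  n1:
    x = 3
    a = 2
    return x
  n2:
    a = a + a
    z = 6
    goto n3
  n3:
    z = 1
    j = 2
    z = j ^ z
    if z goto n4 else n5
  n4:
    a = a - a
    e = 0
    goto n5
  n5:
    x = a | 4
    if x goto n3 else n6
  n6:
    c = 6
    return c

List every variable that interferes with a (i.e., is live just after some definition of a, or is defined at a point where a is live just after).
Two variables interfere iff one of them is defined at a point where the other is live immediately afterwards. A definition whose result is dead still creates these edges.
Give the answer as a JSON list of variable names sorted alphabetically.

def/use:
  n0: def={a,j} ue=∅
  n1: def={a,x} ue=∅
  n2: def={a,z} ue={a}
  n3: def={j,z} ue=∅
  n4: def={a,e} ue={a}
  n5: def={x} ue={a}
  n6: def={c} ue=∅

Live sets:
  live n0: ∅→{a}
  live n1: ∅→∅
  live n2: {a}→{a}
  live n3: {a}→{a}
  live n4: {a}→{a}
  live n5: {a}→{a}
  live n6: ∅→∅

Interference:
  a: {e,j,x,z}
  c: ∅
  e: {a}
  j: {a,z}
  x: {a}
  z: {a,j}

N(a) = ["e", "j", "x", "z"]

Answer: ["e", "j", "x", "z"]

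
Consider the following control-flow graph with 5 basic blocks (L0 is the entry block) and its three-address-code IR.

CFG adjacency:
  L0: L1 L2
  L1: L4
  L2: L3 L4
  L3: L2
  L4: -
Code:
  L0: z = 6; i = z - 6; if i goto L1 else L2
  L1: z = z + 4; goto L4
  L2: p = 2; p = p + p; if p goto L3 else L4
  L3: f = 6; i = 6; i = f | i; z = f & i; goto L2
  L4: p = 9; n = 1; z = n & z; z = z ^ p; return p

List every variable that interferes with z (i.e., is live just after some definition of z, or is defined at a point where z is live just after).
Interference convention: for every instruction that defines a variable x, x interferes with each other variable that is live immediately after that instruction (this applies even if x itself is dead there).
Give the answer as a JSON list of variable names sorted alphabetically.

Block summaries:
  L0 def {i,z} use ∅
  L1 def {z} use {z}
  L2 def {p} use ∅
  L3 def {f,i,z} use ∅
  L4 def {n,p,z} use {z}

Live sets:
  L0 li=∅ lo={z}
  L1 li={z} lo={z}
  L2 li={z} lo={z}
  L3 li=∅ lo={z}
  L4 li={z} lo=∅

Interfere edges:
  f — {i}
  i — {f,z}
  n — {p,z}
  p — {n,z}
  z — {i,n,p}

N(z) = ["i", "n", "p"]

Answer: ["i", "n", "p"]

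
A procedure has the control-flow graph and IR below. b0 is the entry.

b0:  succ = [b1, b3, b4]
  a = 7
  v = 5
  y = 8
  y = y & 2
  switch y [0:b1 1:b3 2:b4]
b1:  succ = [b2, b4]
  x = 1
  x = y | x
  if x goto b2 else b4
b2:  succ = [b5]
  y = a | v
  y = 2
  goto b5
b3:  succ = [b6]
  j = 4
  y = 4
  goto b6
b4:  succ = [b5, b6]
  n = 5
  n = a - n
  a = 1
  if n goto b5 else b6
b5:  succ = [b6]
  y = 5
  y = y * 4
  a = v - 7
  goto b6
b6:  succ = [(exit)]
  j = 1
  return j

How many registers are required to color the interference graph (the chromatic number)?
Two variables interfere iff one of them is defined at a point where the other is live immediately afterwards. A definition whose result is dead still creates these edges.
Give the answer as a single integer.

def/use:
  b0: def={a,v,y} ue=∅
  b1: def={x} ue={y}
  b2: def={y} ue={a,v}
  b3: def={j,y} ue=∅
  b4: def={a,n} ue={a}
  b5: def={a,y} ue={v}
  b6: def={j} ue=∅

Backward fixpoint:
  live b0: ∅→{a,v,y}
  live b1: {a,v,y}→{a,v}
  live b2: {a,v}→{v}
  live b3: ∅→∅
  live b4: {a,v}→{v}
  live b5: {v}→∅
  live b6: ∅→∅

Interfere edges:
  a↔{n,v,x,y}
  j↔∅
  n↔{a,v}
  v↔{a,n,x,y}
  x↔{a,v,y}
  y↔{a,v,x}

Registers:
  clique {a,v,x,y} ⇒ need ≥ 4
  assign a→c0 j→c0 n→c2 v→c1 x→c2 y→c3 — no edge inside a register ⇒ χ ≤ 4
  χ = 4

Answer: 4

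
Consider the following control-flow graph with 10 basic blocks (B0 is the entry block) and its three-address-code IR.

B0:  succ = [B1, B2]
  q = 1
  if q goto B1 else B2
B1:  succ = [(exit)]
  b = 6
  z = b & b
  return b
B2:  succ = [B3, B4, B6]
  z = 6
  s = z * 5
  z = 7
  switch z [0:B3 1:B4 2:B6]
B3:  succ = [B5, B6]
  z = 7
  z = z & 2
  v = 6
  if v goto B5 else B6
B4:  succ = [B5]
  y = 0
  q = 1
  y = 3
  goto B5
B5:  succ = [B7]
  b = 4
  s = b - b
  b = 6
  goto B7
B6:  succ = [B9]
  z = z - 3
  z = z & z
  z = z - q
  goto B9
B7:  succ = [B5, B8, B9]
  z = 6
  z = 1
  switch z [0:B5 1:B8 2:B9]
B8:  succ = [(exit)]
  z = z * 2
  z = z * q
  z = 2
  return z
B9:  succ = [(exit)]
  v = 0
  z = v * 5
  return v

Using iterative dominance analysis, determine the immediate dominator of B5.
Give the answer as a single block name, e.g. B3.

idom tree: B1←B0 B2←B0 B3←B2 B4←B2 B5←B2 B6←B2 B7←B5 B8←B7 B9←B2
Dom at joins:
  B5: preds {B3,B4,B7}: {B0,B2,B3} ∩ {B0,B2,B4} ∩ {B0,B2,B5,B7} = {B0,B2}; idom=B2
  B6: preds {B2,B3}: {B0,B2} ∩ {B0,B2,B3} = {B0,B2}; idom=B2
  B9: preds {B6,B7}: {B0,B2,B6} ∩ {B0,B2,B5,B7} = {B0,B2}; idom=B2

idom(B5) = B2

Answer: B2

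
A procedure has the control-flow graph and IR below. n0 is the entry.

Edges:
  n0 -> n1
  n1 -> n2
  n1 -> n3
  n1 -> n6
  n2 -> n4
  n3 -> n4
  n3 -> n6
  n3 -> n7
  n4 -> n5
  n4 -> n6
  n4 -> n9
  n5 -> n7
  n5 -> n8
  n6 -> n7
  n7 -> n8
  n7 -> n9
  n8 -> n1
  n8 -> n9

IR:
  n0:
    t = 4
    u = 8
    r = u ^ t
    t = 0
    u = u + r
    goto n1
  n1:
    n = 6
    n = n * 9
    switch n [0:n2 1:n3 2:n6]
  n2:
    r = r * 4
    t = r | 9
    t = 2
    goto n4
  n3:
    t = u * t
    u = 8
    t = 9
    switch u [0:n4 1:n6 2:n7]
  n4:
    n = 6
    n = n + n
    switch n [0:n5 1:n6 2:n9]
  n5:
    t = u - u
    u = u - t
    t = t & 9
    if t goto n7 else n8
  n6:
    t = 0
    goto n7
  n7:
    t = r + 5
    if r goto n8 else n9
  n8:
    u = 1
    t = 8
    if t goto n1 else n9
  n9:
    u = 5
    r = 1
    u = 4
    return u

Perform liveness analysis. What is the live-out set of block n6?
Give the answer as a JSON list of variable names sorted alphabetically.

Per-block:
  n0: def={r,t,u} ue=∅
  n1: def={n} ue=∅
  n2: def={r,t} ue={r}
  n3: def={t,u} ue={t,u}
  n4: def={n} ue=∅
  n5: def={t,u} ue={u}
  n6: def={t} ue=∅
  n7: def={t} ue={r}
  n8: def={t,u} ue=∅
  n9: def={r,u} ue=∅

Live sets:
  n0 li=∅ lo={r,t,u}
  n1 li={r,t,u} lo={r,t,u}
  n2 li={r,u} lo={r,u}
  n3 li={r,t,u} lo={r,u}
  n4 li={r,u} lo={r,u}
  n5 li={r,u} lo={r}
  n6 li={r} lo={r}
  n7 li={r} lo={r}
  n8 li={r} lo={r,t,u}
  n9 li=∅ lo=∅

live-out(n6) = ["r"]

Answer: ["r"]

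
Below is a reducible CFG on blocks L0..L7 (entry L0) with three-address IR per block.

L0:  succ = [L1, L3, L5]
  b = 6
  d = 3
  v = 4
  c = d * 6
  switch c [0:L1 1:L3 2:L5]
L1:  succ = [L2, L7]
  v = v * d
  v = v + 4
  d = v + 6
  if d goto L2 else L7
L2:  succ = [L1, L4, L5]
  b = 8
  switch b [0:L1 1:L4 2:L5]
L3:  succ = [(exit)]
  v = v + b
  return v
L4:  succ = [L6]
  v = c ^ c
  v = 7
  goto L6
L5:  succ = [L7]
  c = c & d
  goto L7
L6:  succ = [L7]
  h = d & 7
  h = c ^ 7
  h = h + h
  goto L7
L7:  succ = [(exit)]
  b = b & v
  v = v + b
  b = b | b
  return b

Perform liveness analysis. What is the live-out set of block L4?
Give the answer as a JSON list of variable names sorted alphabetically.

Block summaries:
  L0 def {b,c,d,v} use ∅
  L1 def {d,v} use {d,v}
  L2 def {b} use ∅
  L3 def {v} use {b,v}
  L4 def {v} use {c}
  L5 def {c} use {c,d}
  L6 def {h} use {c,d}
  L7 def {b,v} use {b,v}

Live sets:
  L0: in=∅ out={b,c,d,v}
  L1: in={b,c,d,v} out={b,c,d,v}
  L2: in={c,d,v} out={b,c,d,v}
  L3: in={b,v} out=∅
  L4: in={b,c,d} out={b,c,d,v}
  L5: in={b,c,d,v} out={b,v}
  L6: in={b,c,d,v} out={b,v}
  L7: in={b,v} out=∅

live-out(L4) = ["b", "c", "d", "v"]

Answer: ["b", "c", "d", "v"]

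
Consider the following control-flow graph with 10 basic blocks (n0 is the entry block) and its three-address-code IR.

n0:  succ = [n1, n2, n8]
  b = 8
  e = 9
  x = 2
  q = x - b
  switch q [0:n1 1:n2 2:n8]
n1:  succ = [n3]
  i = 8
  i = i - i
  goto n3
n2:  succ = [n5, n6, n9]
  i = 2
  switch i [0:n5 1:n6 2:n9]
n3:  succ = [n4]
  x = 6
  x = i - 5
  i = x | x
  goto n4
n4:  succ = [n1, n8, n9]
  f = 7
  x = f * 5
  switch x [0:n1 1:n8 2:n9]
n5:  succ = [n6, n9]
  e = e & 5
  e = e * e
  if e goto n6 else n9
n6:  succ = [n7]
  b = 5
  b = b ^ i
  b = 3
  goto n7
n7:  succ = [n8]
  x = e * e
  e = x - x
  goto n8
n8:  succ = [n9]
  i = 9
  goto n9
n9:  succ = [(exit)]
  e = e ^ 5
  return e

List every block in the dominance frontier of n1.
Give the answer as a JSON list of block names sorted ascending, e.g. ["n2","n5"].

Answer: ["n1", "n8", "n9"]

Derivation:
idom tree: n1←n0 n2←n0 n3←n1 n4←n3 n5←n2 n6←n2 n7←n6 n8←n0 n9←n0
Dom∩ at merges:
  n1: preds {n0,n4}: {n0} ∩ {n0,n1,n3,n4} = {n0}; idom=n0
  n6: preds {n2,n5}: {n0,n2} ∩ {n0,n2,n5} = {n0,n2}; idom=n2
  n8: preds {n0,n4,n7}: {n0} ∩ {n0,n1,n3,n4} ∩ {n0,n2,n6,n7} = {n0}; idom=n0
  n9: preds {n2,n4,n5,n8}: {n0,n2} ∩ {n0,n1,n3,n4} ∩ {n0,n2,n5} ∩ {n0,n8} = {n0}; idom=n0

DF walk-up:
  join n1 pred n0: · stop@n0
  join n1 pred n4: n4→n3→n1 stop@n0
  join n6 pred n2: · stop@n2
  join n6 pred n5: n5 stop@n2
  join n8 pred n0: · stop@n0
  join n8 pred n4: n4→n3→n1 stop@n0
  join n8 pred n7: n7→n6→n2 stop@n0
  join n9 pred n2: n2 stop@n0
  join n9 pred n4: n4→n3→n1 stop@n0
  join n9 pred n5: n5→n2 stop@n0
  join n9 pred n8: n8 stop@n0
  n0 → ∅
  n1 → {n1,n8,n9}
  n2 → {n8,n9}
  n3 → {n1,n8,n9}
  n4 → {n1,n8,n9}
  n5 → {n6,n9}
  n6 → {n8}
  n7 → {n8}
  n8 → {n9}
  n9 → ∅

DF(n1) = ["n1", "n8", "n9"]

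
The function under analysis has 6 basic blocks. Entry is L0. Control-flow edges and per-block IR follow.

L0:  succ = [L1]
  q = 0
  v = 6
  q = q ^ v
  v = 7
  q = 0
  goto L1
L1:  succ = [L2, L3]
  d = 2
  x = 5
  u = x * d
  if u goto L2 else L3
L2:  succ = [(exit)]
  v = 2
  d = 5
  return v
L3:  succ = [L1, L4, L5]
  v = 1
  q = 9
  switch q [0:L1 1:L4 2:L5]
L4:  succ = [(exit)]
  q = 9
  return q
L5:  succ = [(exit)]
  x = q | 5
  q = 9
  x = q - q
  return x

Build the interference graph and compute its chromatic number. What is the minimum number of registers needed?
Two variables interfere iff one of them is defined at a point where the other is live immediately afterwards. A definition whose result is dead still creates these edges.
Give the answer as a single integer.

def/use:
  L0 def {q,v} use ∅
  L1 def {d,u,x} use ∅
  L2 def {d,v} use ∅
  L3 def {q,v} use ∅
  L4 def {q} use ∅
  L5 def {q,x} use {q}

Liveness:
  L0: in=∅ out=∅
  L1: in=∅ out=∅
  L2: in=∅ out=∅
  L3: in=∅ out={q}
  L4: in=∅ out=∅
  L5: in={q} out=∅

Interference:
  d: {v,x}
  q: {v}
  u: ∅
  v: {d,q}
  x: {d}

Chromatic number:
  {d,v} pairwise interfere (2-clique) ⇒ χ ≥ 2
  assign d→r0 q→r0 u→r0 v→r1 x→r1 — no edge inside a register ⇒ χ ≤ 2
  χ = 2

Answer: 2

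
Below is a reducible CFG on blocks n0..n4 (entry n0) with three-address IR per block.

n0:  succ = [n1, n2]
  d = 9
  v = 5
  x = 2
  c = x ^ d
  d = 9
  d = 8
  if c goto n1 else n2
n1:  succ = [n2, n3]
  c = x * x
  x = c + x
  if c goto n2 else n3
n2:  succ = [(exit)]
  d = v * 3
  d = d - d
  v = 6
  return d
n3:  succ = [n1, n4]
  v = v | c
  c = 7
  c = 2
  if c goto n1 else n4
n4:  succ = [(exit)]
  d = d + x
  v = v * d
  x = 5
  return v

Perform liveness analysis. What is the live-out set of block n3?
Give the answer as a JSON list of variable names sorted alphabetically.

def/use:
  n0 def {c,d,v,x} use ∅
  n1 def {c,x} use {x}
  n2 def {d,v} use {v}
  n3 def {c,v} use {c,v}
  n4 def {d,v,x} use {d,v,x}

Backward fixpoint:
  n0 li=∅ lo={d,v,x}
  n1 li={d,v,x} lo={c,d,v,x}
  n2 li={v} lo=∅
  n3 li={c,d,v,x} lo={d,v,x}
  n4 li={d,v,x} lo=∅

live-out(n3) = ["d", "v", "x"]

Answer: ["d", "v", "x"]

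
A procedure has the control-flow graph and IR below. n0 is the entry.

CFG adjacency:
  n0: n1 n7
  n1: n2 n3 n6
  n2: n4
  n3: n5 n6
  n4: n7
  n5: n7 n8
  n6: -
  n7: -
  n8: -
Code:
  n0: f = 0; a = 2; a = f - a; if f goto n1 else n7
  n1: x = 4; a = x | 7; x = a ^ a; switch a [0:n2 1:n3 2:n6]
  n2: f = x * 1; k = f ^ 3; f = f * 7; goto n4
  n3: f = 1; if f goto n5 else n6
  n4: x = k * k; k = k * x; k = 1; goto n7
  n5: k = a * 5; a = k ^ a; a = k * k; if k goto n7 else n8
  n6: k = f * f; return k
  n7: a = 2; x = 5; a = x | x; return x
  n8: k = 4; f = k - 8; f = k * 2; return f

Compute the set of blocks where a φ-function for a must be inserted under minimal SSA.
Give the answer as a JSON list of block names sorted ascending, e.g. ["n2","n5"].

Answer: ["n7"]

Analysis:
idom tree: n1←n0 n2←n1 n3←n1 n4←n2 n5←n3 n6←n1 n7←n0 n8←n5
Join-block Dom:
  n6: preds {n1,n3}: {n0,n1} ∩ {n0,n1,n3} = {n0,n1}; idom=n1
  n7: preds {n0,n4,n5}: {n0} ∩ {n0,n1,n2,n4} ∩ {n0,n1,n3,n5} = {n0}; idom=n0

DF derivation:
  join n6 pred n1: · stop@n1
  join n6 pred n3: n3 stop@n1
  join n7 pred n0: · stop@n0
  join n7 pred n4: n4→n2→n1 stop@n0
  join n7 pred n5: n5→n3→n1 stop@n0
  n0 → ∅
  n1 → {n7}
  n2 → {n7}
  n3 → {n6,n7}
  n4 → {n7}
  n5 → {n7}
  n6 → ∅
  n7 → ∅
  n8 → ∅

φ for a: defs {n0,n1,n5,n7}
  DF⁺ = {n7}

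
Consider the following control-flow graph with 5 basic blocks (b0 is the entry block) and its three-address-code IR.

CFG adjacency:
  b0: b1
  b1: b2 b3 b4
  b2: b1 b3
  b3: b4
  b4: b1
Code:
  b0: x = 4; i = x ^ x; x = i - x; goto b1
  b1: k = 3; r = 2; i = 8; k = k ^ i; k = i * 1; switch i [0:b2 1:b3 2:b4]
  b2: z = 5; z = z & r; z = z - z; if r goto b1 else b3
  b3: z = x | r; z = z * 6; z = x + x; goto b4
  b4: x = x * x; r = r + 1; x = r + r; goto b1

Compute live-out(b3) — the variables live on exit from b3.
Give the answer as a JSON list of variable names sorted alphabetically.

Per-block:
  b0 def {i,x} use ∅
  b1 def {i,k,r} use ∅
  b2 def {z} use {r}
  b3 def {z} use {r,x}
  b4 def {r,x} use {r,x}

Liveness:
  live b0: ∅→{x}
  live b1: {x}→{r,x}
  live b2: {r,x}→{r,x}
  live b3: {r,x}→{r,x}
  live b4: {r,x}→{x}

live-out(b3) = ["r", "x"]

Answer: ["r", "x"]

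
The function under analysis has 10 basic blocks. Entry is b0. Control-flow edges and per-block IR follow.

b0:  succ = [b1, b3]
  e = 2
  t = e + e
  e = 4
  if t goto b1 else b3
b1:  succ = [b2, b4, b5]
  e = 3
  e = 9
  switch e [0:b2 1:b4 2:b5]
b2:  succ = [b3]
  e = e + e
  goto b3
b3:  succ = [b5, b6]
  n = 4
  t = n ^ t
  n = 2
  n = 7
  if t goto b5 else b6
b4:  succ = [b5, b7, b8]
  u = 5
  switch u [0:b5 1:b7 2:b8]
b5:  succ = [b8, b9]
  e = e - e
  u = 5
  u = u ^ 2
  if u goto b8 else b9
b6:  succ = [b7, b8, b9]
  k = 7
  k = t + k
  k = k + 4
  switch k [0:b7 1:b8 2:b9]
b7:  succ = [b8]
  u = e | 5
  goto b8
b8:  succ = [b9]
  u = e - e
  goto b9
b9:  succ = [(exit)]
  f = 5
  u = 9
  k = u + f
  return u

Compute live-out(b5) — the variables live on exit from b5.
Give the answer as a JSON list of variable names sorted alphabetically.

def/use:
  b0: {e,t} / ∅
  b1: {e} / ∅
  b2: {e} / {e}
  b3: {n,t} / {t}
  b4: {u} / ∅
  b5: {e,u} / {e}
  b6: {k} / {t}
  b7: {u} / {e}
  b8: {u} / {e}
  b9: {f,k,u} / ∅

Liveness:
  b0 li=∅ lo={e,t}
  b1 li={t} lo={e,t}
  b2 li={e,t} lo={e,t}
  b3 li={e,t} lo={e,t}
  b4 li={e} lo={e}
  b5 li={e} lo={e}
  b6 li={e,t} lo={e}
  b7 li={e} lo={e}
  b8 li={e} lo=∅
  b9 li=∅ lo=∅

live-out(b5) = ["e"]

Answer: ["e"]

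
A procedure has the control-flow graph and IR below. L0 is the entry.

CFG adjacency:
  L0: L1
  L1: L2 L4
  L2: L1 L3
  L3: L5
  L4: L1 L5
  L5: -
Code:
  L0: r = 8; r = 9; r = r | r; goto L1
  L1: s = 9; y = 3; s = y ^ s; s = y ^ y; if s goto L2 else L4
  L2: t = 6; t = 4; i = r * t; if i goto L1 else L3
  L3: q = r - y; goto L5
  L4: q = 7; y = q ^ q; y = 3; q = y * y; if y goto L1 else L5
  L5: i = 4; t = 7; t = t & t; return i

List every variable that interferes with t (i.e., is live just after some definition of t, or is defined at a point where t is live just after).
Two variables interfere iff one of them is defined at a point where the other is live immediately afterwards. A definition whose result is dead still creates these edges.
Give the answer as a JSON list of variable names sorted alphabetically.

Block summaries:
  L0 def {r} use ∅
  L1 def {s,y} use ∅
  L2 def {i,t} use {r}
  L3 def {q} use {r,y}
  L4 def {q,y} use ∅
  L5 def {i,t} use ∅

Backward fixpoint:
  L0 li=∅ lo={r}
  L1 li={r} lo={r,y}
  L2 li={r,y} lo={r,y}
  L3 li={r,y} lo=∅
  L4 li={r} lo={r}
  L5 li=∅ lo=∅

Interfere edges:
  i↔{r,t,y}
  q↔{r,y}
  r↔{i,q,s,t,y}
  s↔{r,y}
  t↔{i,r,y}
  y↔{i,q,r,s,t}

N(t) = ["i", "r", "y"]

Answer: ["i", "r", "y"]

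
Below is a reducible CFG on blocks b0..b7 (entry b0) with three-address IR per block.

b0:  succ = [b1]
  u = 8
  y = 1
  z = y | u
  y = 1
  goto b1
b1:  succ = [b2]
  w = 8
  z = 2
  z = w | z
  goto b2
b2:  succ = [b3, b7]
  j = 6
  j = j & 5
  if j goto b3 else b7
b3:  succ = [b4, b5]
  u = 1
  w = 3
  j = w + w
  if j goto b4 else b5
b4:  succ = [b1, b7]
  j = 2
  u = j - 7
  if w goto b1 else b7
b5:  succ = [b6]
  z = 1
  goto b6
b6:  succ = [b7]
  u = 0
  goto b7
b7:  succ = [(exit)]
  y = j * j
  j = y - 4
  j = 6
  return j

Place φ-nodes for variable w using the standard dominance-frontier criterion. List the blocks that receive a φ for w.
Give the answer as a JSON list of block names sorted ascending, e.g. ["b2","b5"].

idom tree: b1←b0 b2←b1 b3←b2 b4←b3 b5←b3 b6←b5 b7←b2
Dom∩ at merges:
  b1: preds {b0,b4}: {b0} ∩ {b0,b1,b2,b3,b4} = {b0}; idom=b0
  b7: preds {b2,b4,b6}: {b0,b1,b2} ∩ {b0,b1,b2,b3,b4} ∩ {b0,b1,b2,b3,b5,b6} = {b0,b1,b2}; idom=b2

DF walk-up:
  join b1 pred b0: · stop@b0
  join b1 pred b4: b4→b3→b2→b1 stop@b0
  join b7 pred b2: · stop@b2
  join b7 pred b4: b4→b3 stop@b2
  join b7 pred b6: b6→b5→b3 stop@b2
  b0: DF=∅
  b1: DF={b1}
  b2: DF={b1}
  b3: DF={b1,b7}
  b4: DF={b1,b7}
  b5: DF={b7}
  b6: DF={b7}
  b7: DF=∅

φ for w: defs {b1,b3}
  DF⁺ = {b1,b7}

Answer: ["b1", "b7"]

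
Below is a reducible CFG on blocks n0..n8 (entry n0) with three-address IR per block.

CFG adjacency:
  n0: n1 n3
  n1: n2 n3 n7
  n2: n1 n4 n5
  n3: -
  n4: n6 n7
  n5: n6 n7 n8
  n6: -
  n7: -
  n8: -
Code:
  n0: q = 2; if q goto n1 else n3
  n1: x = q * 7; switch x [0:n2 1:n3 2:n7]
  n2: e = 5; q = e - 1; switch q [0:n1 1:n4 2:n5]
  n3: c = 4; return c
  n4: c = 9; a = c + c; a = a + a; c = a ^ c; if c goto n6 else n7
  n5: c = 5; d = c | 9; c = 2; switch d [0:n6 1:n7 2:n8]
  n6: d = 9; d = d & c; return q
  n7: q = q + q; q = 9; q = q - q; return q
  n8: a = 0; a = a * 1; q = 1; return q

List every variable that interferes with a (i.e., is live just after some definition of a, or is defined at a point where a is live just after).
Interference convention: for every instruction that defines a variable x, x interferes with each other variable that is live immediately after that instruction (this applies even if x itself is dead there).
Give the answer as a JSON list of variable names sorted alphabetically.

Answer: ["c", "q"]

Analysis:
def/use:
  n0: {q} / ∅
  n1: {x} / {q}
  n2: {e,q} / ∅
  n3: {c} / ∅
  n4: {a,c} / ∅
  n5: {c,d} / ∅
  n6: {d} / {c,q}
  n7: {q} / {q}
  n8: {a,q} / ∅

Liveness:
  live n0: ∅→{q}
  live n1: {q}→{q}
  live n2: ∅→{q}
  live n3: ∅→∅
  live n4: {q}→{c,q}
  live n5: {q}→{c,q}
  live n6: {c,q}→∅
  live n7: {q}→∅
  live n8: ∅→∅

Interfere edges:
  a: {c,q}
  c: {a,d,q}
  d: {c,q}
  e: ∅
  q: {a,c,d,x}
  x: {q}

N(a) = ["c", "q"]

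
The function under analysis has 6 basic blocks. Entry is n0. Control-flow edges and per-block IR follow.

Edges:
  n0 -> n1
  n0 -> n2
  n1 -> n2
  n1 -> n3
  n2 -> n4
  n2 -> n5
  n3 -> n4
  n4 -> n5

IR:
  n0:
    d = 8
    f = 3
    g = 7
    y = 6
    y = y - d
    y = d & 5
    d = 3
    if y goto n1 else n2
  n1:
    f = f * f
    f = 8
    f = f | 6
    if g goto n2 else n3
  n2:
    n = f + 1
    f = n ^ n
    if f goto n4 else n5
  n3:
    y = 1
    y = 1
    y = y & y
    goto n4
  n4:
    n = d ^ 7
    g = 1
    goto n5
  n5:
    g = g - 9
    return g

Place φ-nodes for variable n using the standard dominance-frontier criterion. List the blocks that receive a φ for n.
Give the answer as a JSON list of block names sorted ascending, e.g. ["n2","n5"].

idom tree: n1←n0 n2←n0 n3←n1 n4←n0 n5←n0
Dom∩ at merges:
  n2: preds {n0,n1}: {n0} ∩ {n0,n1} = {n0}; idom=n0
  n4: preds {n2,n3}: {n0,n2} ∩ {n0,n1,n3} = {n0}; idom=n0
  n5: preds {n2,n4}: {n0,n2} ∩ {n0,n4} = {n0}; idom=n0

DF walk-up:
  n2←n0: walk · to n0
  n2←n1: walk n1 to n0
  n4←n2: walk n2 to n0
  n4←n3: walk n3→n1 to n0
  n5←n2: walk n2 to n0
  n5←n4: walk n4 to n0
  n0: DF=∅
  n1: DF={n2,n4}
  n2: DF={n4,n5}
  n3: DF={n4}
  n4: DF={n5}
  n5: DF=∅

φ for n: defs {n2,n4}
  DF⁺ = {n4,n5}

Answer: ["n4", "n5"]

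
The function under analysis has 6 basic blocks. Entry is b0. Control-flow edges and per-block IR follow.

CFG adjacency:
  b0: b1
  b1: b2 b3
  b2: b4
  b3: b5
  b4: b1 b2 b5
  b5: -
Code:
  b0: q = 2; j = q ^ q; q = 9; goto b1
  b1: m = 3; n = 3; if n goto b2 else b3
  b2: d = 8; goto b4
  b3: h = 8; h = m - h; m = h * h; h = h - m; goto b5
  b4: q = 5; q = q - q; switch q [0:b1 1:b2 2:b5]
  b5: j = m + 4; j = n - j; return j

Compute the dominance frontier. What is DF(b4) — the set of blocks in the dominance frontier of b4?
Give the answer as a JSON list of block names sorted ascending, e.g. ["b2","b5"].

Answer: ["b1", "b2", "b5"]

Working:
idom tree: b1←b0 b2←b1 b3←b1 b4←b2 b5←b1
Dom∩ at merges:
  b1: preds {b0,b4}: {b0} ∩ {b0,b1,b2,b4} = {b0}; idom=b0
  b2: preds {b1,b4}: {b0,b1} ∩ {b0,b1,b2,b4} = {b0,b1}; idom=b1
  b5: preds {b3,b4}: {b0,b1,b3} ∩ {b0,b1,b2,b4} = {b0,b1}; idom=b1

Frontier:
  join b1 pred b0: · stop@b0
  join b1 pred b4: b4→b2→b1 stop@b0
  join b2 pred b1: · stop@b1
  join b2 pred b4: b4→b2 stop@b1
  join b5 pred b3: b3 stop@b1
  join b5 pred b4: b4→b2 stop@b1
  DF(b0)=∅
  DF(b1)={b1}
  DF(b2)={b1,b2,b5}
  DF(b3)={b5}
  DF(b4)={b1,b2,b5}
  DF(b5)=∅

DF(b4) = ["b1", "b2", "b5"]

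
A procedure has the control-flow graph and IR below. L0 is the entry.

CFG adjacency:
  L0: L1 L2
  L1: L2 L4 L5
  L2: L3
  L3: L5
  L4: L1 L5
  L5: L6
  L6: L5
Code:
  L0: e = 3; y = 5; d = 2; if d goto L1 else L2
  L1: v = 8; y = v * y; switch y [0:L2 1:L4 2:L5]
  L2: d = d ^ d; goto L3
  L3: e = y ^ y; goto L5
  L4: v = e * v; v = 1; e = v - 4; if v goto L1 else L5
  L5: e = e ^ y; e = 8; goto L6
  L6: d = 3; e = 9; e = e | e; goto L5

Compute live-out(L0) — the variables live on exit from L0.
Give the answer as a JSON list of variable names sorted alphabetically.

Answer: ["d", "e", "y"]

Analysis:
def/use:
  L0: {d,e,y} / ∅
  L1: {v,y} / {y}
  L2: {d} / {d}
  L3: {e} / {y}
  L4: {e,v} / {e,v}
  L5: {e} / {e,y}
  L6: {d,e} / ∅

Live sets:
  L0 li=∅ lo={d,e,y}
  L1 li={d,e,y} lo={d,e,v,y}
  L2 li={d,y} lo={y}
  L3 li={y} lo={e,y}
  L4 li={d,e,v,y} lo={d,e,y}
  L5 li={e,y} lo={y}
  L6 li={y} lo={e,y}

live-out(L0) = ["d", "e", "y"]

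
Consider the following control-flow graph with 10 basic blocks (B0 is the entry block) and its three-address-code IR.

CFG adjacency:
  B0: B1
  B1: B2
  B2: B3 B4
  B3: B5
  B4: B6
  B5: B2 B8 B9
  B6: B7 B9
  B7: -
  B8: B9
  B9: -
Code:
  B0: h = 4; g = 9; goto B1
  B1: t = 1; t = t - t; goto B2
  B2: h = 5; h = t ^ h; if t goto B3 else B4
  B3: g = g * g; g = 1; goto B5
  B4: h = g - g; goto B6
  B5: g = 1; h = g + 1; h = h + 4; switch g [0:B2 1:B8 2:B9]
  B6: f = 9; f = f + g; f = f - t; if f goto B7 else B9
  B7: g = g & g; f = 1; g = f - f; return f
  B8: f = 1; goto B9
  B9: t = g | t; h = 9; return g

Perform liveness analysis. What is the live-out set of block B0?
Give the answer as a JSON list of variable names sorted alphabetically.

Block summaries:
  B0 def {g,h} use ∅
  B1 def {t} use ∅
  B2 def {h} use {t}
  B3 def {g} use {g}
  B4 def {h} use {g}
  B5 def {g,h} use ∅
  B6 def {f} use {g,t}
  B7 def {f,g} use {g}
  B8 def {f} use ∅
  B9 def {h,t} use {g,t}

Liveness:
  B0 li=∅ lo={g}
  B1 li={g} lo={g,t}
  B2 li={g,t} lo={g,t}
  B3 li={g,t} lo={t}
  B4 li={g,t} lo={g,t}
  B5 li={t} lo={g,t}
  B6 li={g,t} lo={g,t}
  B7 li={g} lo=∅
  B8 li={g,t} lo={g,t}
  B9 li={g,t} lo=∅

live-out(B0) = ["g"]

Answer: ["g"]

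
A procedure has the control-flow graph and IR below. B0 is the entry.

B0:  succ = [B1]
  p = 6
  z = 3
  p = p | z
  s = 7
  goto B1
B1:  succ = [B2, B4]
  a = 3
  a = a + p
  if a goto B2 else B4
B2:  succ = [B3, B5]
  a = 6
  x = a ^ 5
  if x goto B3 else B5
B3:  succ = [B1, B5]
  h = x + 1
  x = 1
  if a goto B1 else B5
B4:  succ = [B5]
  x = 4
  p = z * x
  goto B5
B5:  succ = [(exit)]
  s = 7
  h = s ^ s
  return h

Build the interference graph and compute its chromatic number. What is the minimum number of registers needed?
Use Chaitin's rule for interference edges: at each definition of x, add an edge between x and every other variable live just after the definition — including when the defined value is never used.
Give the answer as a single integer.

Answer: 4

Working:
def/use:
  B0: {p,s,z} / ∅
  B1: {a} / {p}
  B2: {a,x} / ∅
  B3: {h,x} / {a,x}
  B4: {p,x} / {z}
  B5: {h,s} / ∅

Backward fixpoint:
  B0: in=∅ out={p,z}
  B1: in={p,z} out={p,z}
  B2: in={p,z} out={a,p,x,z}
  B3: in={a,p,x,z} out={p,z}
  B4: in={z} out=∅
  B5: in=∅ out=∅

Interference:
  a: {h,p,x,z}
  h: {a,p,z}
  p: {a,h,s,x,z}
  s: {p,z}
  x: {a,p,z}
  z: {a,h,p,s,x}

Chromatic number:
  lower bound: {a,h,p,z} mutually conflict ⇒ χ ≥ 4
  assign a→c2 h→c3 p→c0 s→c2 x→c3 z→c1 — no edge inside a register ⇒ χ ≤ 4
  χ = 4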